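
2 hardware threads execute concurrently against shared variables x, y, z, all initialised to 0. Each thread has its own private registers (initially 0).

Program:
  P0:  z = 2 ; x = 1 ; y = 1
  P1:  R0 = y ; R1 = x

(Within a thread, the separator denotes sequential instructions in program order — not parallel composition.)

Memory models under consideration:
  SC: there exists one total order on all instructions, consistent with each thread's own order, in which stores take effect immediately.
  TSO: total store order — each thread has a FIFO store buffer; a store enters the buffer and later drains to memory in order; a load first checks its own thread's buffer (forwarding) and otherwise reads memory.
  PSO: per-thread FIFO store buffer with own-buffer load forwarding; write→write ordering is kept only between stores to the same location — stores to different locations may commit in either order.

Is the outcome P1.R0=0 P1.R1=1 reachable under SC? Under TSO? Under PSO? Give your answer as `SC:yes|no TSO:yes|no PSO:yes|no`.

SC:yes TSO:yes PSO:yes

outcome vector order: (P1.R0,P1.R1)
SC (3): 0/0, 0/1, 1/1
TSO (3): 0/0, 0/1, 1/1
PSO (4): 0/0, 0/1, 1/0, 1/1
target 0/1 ∈ {SC,TSO,PSO}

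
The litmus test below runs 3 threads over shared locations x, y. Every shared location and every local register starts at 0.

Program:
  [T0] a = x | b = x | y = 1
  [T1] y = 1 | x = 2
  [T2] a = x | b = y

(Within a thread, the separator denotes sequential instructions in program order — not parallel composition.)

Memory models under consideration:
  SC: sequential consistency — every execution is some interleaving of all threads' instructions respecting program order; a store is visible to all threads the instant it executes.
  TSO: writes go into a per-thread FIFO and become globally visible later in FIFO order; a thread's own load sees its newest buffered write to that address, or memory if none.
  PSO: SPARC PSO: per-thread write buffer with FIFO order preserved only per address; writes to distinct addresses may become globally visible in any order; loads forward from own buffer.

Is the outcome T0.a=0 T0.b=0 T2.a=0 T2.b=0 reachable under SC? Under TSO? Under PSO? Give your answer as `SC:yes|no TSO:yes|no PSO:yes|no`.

SC:yes TSO:yes PSO:yes

outcome vector order: (T0.a,T0.b,T2.a,T2.b)
SC (9): <0 0 0 0>; <0 0 0 1>; <0 0 2 1>; <0 2 0 0>; <0 2 0 1>; <0 2 2 1>; <2 2 0 0>; <2 2 0 1>; <2 2 2 1>
TSO (9): <0 0 0 0>; <0 0 0 1>; <0 0 2 1>; <0 2 0 0>; <0 2 0 1>; <0 2 2 1>; <2 2 0 0>; <2 2 0 1>; <2 2 2 1>
PSO (12): <0 0 0 0>; <0 0 0 1>; <0 0 2 0>; <0 0 2 1>; <0 2 0 0>; <0 2 0 1>; <0 2 2 0>; <0 2 2 1>; <2 2 0 0>; <2 2 0 1>; <2 2 2 0>; <2 2 2 1>
target <0 0 0 0> ∈ {SC,TSO,PSO}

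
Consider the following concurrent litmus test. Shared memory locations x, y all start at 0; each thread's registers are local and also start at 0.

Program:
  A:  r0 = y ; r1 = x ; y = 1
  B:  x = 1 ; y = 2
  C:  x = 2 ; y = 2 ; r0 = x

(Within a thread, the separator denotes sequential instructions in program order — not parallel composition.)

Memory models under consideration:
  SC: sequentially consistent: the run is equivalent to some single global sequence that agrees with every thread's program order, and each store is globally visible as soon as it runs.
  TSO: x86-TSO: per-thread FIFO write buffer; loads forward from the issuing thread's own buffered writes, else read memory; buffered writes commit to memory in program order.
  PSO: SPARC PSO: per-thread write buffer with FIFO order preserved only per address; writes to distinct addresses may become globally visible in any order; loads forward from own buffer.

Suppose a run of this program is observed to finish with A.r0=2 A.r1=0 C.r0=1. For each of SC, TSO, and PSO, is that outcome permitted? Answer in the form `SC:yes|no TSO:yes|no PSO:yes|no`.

SC:no TSO:no PSO:yes

outcome vector order: (A.r0,A.r1,C.r0)
under SC → 0/0/1 0/0/2 0/1/1 0/1/2 0/2/1 0/2/2 2/1/1 2/1/2 2/2/1 2/2/2
under TSO → 0/0/1 0/0/2 0/1/1 0/1/2 0/2/1 0/2/2 2/1/1 2/1/2 2/2/1 2/2/2
under PSO → 0/0/1 0/0/2 0/1/1 0/1/2 0/2/1 0/2/2 2/0/1 2/0/2 2/1/1 2/1/2 2/2/1 2/2/2
target 2/0/1 ∈ {PSO}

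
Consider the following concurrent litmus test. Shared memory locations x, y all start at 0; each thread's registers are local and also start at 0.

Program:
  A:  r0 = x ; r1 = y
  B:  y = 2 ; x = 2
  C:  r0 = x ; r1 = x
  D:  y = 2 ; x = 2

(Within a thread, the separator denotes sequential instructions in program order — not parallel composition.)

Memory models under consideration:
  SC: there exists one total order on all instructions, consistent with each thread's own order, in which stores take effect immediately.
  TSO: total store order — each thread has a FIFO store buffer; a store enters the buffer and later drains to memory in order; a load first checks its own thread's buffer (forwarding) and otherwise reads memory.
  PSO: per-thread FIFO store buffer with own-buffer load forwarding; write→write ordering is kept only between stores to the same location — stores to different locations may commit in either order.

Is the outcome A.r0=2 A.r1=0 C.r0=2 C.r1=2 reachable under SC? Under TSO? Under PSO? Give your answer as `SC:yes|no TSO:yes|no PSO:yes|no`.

outcome vector order: (A.r0,A.r1,C.r0,C.r1)
SC (9): 0/0/0/0 0/0/0/2 0/0/2/2 0/2/0/0 0/2/0/2 0/2/2/2 2/2/0/0 2/2/0/2 2/2/2/2
TSO (9): 0/0/0/0 0/0/0/2 0/0/2/2 0/2/0/0 0/2/0/2 0/2/2/2 2/2/0/0 2/2/0/2 2/2/2/2
PSO (12): 0/0/0/0 0/0/0/2 0/0/2/2 0/2/0/0 0/2/0/2 0/2/2/2 2/0/0/0 2/0/0/2 2/0/2/2 2/2/0/0 2/2/0/2 2/2/2/2
target 2/0/2/2 ∈ {PSO}

SC:no TSO:no PSO:yes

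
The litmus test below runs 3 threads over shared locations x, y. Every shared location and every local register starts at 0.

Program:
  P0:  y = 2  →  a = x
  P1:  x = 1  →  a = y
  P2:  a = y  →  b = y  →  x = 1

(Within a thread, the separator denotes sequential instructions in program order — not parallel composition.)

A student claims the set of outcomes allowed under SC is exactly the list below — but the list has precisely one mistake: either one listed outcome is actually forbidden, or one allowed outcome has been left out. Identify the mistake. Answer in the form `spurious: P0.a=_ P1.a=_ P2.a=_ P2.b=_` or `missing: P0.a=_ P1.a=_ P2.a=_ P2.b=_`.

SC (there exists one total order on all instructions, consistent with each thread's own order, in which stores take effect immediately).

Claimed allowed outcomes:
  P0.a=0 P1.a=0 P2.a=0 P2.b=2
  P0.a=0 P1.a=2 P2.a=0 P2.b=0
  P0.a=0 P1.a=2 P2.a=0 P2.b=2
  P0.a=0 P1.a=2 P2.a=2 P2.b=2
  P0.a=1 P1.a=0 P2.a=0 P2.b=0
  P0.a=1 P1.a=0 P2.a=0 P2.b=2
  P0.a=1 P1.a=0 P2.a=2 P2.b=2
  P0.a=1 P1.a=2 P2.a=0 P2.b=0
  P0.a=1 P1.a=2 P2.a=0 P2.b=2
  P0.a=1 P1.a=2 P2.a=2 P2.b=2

spurious: P0.a=0 P1.a=0 P2.a=0 P2.b=2

outcome vector order: (P0.a,P1.a,P2.a,P2.b)
SC: 9 outcomes — {0/2/0/0 0/2/0/2 0/2/2/2 1/0/0/0 1/0/0/2 1/0/2/2 1/2/0/0 1/2/0/2 1/2/2/2}
claimed∖SC = {0/0/0/2}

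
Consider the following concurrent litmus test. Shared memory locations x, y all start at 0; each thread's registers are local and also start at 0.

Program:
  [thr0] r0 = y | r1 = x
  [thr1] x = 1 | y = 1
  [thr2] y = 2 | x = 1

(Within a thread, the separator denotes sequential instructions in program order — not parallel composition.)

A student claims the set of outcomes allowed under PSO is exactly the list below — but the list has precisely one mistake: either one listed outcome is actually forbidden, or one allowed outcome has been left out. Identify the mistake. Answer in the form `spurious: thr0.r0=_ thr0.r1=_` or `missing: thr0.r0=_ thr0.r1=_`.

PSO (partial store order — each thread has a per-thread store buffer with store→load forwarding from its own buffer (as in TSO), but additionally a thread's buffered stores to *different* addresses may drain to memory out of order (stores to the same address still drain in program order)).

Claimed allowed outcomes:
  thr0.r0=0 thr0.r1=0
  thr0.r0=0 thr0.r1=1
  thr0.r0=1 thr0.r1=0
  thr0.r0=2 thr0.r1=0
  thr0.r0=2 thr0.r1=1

outcome vector order: (thr0.r0,thr0.r1)
PSO: 6 outcomes — {00, 01, 10, 11, 20, 21}
PSO∖claimed = {11}

missing: thr0.r0=1 thr0.r1=1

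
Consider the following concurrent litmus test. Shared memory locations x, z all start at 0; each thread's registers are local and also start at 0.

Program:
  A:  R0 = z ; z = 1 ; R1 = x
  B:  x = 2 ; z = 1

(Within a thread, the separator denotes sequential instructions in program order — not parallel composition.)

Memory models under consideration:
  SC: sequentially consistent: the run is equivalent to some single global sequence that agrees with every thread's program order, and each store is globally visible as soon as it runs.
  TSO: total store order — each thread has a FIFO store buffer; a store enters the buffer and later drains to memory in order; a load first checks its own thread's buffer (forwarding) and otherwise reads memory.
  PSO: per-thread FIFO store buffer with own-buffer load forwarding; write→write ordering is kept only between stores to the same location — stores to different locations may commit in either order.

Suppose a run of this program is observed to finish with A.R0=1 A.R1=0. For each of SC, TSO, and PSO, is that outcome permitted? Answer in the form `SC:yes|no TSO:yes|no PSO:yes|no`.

SC:no TSO:no PSO:yes

outcome vector order: (A.R0,A.R1)
SC: 3 outcomes — {<0 0>, <0 2>, <1 2>}
TSO: 3 outcomes — {<0 0>, <0 2>, <1 2>}
PSO: 4 outcomes — {<0 0>, <0 2>, <1 0>, <1 2>}
target <1 0> ∈ {PSO}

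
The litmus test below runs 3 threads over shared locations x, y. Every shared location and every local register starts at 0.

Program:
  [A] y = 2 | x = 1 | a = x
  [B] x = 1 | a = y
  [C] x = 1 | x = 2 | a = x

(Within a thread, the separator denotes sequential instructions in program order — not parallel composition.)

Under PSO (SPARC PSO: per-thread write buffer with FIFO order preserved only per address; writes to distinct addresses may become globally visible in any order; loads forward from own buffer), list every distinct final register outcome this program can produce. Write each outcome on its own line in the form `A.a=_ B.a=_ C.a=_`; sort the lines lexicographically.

A.a=1 B.a=0 C.a=1
A.a=1 B.a=0 C.a=2
A.a=1 B.a=2 C.a=1
A.a=1 B.a=2 C.a=2
A.a=2 B.a=0 C.a=1
A.a=2 B.a=0 C.a=2
A.a=2 B.a=2 C.a=1
A.a=2 B.a=2 C.a=2

outcome vector order: (A.a,B.a,C.a)
|PSO outcomes| = 8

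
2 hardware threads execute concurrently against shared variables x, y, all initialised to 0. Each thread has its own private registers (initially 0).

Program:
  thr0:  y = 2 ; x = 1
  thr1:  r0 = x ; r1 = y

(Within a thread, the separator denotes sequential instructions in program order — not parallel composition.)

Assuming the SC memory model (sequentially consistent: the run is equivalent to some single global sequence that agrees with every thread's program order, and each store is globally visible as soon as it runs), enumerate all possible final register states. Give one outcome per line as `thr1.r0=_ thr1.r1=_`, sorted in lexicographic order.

outcome vector order: (thr1.r0,thr1.r1)
|SC outcomes| = 3

thr1.r0=0 thr1.r1=0
thr1.r0=0 thr1.r1=2
thr1.r0=1 thr1.r1=2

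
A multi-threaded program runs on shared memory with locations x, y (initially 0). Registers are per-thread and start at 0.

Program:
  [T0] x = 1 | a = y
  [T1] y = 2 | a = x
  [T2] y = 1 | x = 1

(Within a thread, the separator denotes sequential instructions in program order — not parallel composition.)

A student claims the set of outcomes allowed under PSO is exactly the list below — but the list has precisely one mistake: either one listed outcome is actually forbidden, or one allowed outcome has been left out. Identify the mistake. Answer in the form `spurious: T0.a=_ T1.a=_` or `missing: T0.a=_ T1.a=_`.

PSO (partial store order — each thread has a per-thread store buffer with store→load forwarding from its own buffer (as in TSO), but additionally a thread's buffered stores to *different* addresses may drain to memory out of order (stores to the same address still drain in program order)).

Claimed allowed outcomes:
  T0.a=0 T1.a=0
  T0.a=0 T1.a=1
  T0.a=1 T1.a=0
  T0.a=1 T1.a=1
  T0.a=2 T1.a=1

outcome vector order: (T0.a,T1.a)
under PSO → (0,0), (0,1), (1,0), (1,1), (2,0), (2,1)
PSO∖claimed = {(2,0)}

missing: T0.a=2 T1.a=0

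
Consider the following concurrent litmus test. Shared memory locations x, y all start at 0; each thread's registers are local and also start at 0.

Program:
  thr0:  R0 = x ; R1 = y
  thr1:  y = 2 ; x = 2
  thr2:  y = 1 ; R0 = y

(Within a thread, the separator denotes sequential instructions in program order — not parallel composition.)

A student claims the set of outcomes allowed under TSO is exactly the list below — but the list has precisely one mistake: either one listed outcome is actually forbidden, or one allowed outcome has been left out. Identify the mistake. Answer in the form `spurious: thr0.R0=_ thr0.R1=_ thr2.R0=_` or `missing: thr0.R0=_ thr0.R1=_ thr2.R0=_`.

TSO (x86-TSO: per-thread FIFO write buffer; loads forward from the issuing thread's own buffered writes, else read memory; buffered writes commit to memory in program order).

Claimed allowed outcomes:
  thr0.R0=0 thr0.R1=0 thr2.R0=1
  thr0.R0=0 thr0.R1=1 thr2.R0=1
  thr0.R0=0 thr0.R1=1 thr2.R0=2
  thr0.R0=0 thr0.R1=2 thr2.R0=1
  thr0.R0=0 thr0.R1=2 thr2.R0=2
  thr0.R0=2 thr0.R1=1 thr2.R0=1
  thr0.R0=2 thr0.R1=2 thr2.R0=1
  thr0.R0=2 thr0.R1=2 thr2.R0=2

missing: thr0.R0=0 thr0.R1=0 thr2.R0=2

outcome vector order: (thr0.R0,thr0.R1,thr2.R0)
[TSO] allowed = {0/0/1 0/0/2 0/1/1 0/1/2 0/2/1 0/2/2 2/1/1 2/2/1 2/2/2}
TSO∖claimed = {0/0/2}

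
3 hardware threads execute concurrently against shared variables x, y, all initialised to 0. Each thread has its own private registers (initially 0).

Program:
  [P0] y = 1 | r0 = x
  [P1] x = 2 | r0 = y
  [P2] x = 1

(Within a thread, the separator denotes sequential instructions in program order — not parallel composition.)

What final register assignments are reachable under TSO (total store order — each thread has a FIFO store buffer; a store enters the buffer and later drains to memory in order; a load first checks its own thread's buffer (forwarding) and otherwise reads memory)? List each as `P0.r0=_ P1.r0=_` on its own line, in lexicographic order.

outcome vector order: (P0.r0,P1.r0)
|TSO outcomes| = 6

P0.r0=0 P1.r0=0
P0.r0=0 P1.r0=1
P0.r0=1 P1.r0=0
P0.r0=1 P1.r0=1
P0.r0=2 P1.r0=0
P0.r0=2 P1.r0=1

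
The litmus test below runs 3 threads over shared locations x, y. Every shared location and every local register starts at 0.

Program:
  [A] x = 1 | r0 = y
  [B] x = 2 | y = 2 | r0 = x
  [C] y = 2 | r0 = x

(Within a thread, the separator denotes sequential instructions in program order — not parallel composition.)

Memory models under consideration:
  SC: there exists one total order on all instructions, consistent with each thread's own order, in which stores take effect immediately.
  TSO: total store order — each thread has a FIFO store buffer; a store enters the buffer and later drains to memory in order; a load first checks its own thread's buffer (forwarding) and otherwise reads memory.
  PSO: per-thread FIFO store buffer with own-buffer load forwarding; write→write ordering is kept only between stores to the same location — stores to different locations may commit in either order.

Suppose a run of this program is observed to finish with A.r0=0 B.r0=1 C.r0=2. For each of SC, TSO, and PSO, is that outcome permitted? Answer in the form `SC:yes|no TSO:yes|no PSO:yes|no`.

SC:no TSO:yes PSO:yes

outcome vector order: (A.r0,B.r0,C.r0)
SC (9): <0 1 1> <0 2 1> <0 2 2> <2 1 0> <2 1 1> <2 1 2> <2 2 0> <2 2 1> <2 2 2>
TSO (12): <0 1 0> <0 1 1> <0 1 2> <0 2 0> <0 2 1> <0 2 2> <2 1 0> <2 1 1> <2 1 2> <2 2 0> <2 2 1> <2 2 2>
PSO (12): <0 1 0> <0 1 1> <0 1 2> <0 2 0> <0 2 1> <0 2 2> <2 1 0> <2 1 1> <2 1 2> <2 2 0> <2 2 1> <2 2 2>
target <0 1 2> ∈ {TSO,PSO}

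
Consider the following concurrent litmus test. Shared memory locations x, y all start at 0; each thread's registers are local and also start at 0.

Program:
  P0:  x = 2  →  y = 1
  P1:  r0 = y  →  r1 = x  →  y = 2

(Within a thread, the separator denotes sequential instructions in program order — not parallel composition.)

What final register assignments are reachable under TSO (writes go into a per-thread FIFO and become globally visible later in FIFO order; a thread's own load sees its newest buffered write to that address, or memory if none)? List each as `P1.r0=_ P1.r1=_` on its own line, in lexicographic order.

P1.r0=0 P1.r1=0
P1.r0=0 P1.r1=2
P1.r0=1 P1.r1=2

outcome vector order: (P1.r0,P1.r1)
|TSO outcomes| = 3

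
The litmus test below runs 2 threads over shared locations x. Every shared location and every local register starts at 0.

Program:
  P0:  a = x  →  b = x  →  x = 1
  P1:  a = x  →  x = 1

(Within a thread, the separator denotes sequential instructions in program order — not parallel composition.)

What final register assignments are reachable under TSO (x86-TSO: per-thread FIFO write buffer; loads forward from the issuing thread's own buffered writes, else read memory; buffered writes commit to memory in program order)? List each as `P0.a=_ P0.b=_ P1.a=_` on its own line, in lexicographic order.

P0.a=0 P0.b=0 P1.a=0
P0.a=0 P0.b=0 P1.a=1
P0.a=0 P0.b=1 P1.a=0
P0.a=1 P0.b=1 P1.a=0

outcome vector order: (P0.a,P0.b,P1.a)
|TSO outcomes| = 4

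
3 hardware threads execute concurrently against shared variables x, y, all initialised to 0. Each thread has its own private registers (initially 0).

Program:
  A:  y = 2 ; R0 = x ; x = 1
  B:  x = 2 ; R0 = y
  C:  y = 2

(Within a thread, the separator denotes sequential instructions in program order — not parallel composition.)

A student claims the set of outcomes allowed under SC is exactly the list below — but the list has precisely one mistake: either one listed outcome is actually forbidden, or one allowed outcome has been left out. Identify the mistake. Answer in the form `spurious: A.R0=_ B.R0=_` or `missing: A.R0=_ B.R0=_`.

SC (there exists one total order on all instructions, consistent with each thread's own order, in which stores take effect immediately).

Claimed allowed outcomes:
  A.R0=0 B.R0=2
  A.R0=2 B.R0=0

outcome vector order: (A.R0,B.R0)
[SC] allowed = {02 20 22}
SC∖claimed = {22}

missing: A.R0=2 B.R0=2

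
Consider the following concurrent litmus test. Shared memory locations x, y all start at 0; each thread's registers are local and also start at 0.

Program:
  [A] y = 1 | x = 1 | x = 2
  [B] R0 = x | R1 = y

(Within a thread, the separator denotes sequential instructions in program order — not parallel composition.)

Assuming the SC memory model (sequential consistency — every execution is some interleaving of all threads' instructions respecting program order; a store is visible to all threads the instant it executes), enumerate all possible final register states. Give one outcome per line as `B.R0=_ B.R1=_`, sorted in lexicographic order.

outcome vector order: (B.R0,B.R1)
|SC outcomes| = 4

B.R0=0 B.R1=0
B.R0=0 B.R1=1
B.R0=1 B.R1=1
B.R0=2 B.R1=1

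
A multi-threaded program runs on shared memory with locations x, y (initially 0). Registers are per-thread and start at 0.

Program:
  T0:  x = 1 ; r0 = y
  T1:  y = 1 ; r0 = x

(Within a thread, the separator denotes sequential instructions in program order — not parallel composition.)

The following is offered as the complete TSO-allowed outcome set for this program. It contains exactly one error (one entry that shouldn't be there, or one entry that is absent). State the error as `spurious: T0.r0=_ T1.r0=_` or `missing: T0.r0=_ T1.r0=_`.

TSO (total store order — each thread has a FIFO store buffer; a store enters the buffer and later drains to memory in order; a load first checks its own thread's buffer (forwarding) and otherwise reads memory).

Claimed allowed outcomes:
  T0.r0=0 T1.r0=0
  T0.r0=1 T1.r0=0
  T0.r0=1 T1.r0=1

outcome vector order: (T0.r0,T1.r0)
under TSO → 00 01 10 11
TSO∖claimed = {01}

missing: T0.r0=0 T1.r0=1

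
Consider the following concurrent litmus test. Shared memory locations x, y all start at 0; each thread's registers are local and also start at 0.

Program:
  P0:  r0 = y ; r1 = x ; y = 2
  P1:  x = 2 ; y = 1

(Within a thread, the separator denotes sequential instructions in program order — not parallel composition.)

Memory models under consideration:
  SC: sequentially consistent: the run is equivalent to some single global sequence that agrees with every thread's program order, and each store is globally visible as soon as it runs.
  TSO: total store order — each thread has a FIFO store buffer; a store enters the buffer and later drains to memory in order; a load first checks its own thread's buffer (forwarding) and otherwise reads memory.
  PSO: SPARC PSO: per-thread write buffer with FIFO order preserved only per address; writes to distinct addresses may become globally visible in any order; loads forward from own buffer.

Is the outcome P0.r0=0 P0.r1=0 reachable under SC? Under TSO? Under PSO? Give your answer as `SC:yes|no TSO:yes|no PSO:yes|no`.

SC:yes TSO:yes PSO:yes

outcome vector order: (P0.r0,P0.r1)
SC (3): <0 0>, <0 2>, <1 2>
TSO (3): <0 0>, <0 2>, <1 2>
PSO (4): <0 0>, <0 2>, <1 0>, <1 2>
target <0 0> ∈ {SC,TSO,PSO}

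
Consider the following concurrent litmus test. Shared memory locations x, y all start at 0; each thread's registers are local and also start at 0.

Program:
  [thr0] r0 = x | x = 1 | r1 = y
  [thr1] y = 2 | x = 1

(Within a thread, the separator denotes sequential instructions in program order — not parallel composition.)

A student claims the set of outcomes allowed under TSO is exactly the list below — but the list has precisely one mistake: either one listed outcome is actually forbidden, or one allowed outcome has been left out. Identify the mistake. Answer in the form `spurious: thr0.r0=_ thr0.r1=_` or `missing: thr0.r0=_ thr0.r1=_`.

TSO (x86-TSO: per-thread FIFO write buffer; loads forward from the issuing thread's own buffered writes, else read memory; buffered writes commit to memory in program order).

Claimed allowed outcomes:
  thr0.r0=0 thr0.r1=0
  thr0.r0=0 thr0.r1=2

outcome vector order: (thr0.r0,thr0.r1)
[TSO] allowed = {<0 0>, <0 2>, <1 2>}
TSO∖claimed = {<1 2>}

missing: thr0.r0=1 thr0.r1=2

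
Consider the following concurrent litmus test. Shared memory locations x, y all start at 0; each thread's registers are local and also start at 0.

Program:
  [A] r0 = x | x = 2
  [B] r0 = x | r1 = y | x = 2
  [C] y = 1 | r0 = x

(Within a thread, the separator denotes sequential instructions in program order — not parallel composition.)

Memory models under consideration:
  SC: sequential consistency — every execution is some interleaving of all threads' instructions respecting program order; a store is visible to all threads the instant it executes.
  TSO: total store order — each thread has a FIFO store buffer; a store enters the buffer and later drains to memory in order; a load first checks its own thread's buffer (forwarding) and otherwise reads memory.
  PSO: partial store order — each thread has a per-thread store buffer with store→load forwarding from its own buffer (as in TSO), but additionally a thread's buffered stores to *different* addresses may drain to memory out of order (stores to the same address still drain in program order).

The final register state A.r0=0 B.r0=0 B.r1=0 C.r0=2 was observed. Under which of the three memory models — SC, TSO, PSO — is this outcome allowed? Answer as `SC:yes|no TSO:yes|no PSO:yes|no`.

outcome vector order: (A.r0,B.r0,B.r1,C.r0)
SC (11): 0000 0002 0010 0012 0202 0210 0212 2000 2002 2010 2012
TSO (12): 0000 0002 0010 0012 0200 0202 0210 0212 2000 2002 2010 2012
PSO (12): 0000 0002 0010 0012 0200 0202 0210 0212 2000 2002 2010 2012
target 0002 ∈ {SC,TSO,PSO}

SC:yes TSO:yes PSO:yes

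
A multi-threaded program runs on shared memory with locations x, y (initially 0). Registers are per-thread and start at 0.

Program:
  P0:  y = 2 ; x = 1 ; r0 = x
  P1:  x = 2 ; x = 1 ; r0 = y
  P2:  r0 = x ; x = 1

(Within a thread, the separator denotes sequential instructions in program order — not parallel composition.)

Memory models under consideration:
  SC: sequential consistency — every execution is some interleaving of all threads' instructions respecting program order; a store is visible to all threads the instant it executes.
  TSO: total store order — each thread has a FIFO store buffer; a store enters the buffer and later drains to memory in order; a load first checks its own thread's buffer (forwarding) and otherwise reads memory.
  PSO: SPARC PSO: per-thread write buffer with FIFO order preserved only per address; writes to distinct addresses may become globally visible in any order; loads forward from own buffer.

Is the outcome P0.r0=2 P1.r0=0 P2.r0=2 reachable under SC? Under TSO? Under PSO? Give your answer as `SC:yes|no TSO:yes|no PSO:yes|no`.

SC:no TSO:yes PSO:yes

outcome vector order: (P0.r0,P1.r0,P2.r0)
under SC → 1/0/0, 1/0/1, 1/0/2, 1/2/0, 1/2/1, 1/2/2, 2/2/0, 2/2/1, 2/2/2
under TSO → 1/0/0, 1/0/1, 1/0/2, 1/2/0, 1/2/1, 1/2/2, 2/0/0, 2/0/1, 2/0/2, 2/2/0, 2/2/1, 2/2/2
under PSO → 1/0/0, 1/0/1, 1/0/2, 1/2/0, 1/2/1, 1/2/2, 2/0/0, 2/0/1, 2/0/2, 2/2/0, 2/2/1, 2/2/2
target 2/0/2 ∈ {TSO,PSO}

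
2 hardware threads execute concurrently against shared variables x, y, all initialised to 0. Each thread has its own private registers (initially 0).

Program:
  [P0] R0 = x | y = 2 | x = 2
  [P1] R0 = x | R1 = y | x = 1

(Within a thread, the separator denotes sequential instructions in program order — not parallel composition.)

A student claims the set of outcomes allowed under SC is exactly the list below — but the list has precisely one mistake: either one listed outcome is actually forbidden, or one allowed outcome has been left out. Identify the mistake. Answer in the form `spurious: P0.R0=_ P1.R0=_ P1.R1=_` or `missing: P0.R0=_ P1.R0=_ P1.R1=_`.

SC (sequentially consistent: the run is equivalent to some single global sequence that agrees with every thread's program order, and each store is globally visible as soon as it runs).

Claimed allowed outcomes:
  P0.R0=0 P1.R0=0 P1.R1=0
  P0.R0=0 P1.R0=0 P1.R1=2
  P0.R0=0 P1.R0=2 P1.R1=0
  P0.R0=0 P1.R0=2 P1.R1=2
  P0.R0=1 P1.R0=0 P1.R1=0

outcome vector order: (P0.R0,P1.R0,P1.R1)
SC: 4 outcomes — {(0,0,0) (0,0,2) (0,2,2) (1,0,0)}
claimed∖SC = {(0,2,0)}

spurious: P0.R0=0 P1.R0=2 P1.R1=0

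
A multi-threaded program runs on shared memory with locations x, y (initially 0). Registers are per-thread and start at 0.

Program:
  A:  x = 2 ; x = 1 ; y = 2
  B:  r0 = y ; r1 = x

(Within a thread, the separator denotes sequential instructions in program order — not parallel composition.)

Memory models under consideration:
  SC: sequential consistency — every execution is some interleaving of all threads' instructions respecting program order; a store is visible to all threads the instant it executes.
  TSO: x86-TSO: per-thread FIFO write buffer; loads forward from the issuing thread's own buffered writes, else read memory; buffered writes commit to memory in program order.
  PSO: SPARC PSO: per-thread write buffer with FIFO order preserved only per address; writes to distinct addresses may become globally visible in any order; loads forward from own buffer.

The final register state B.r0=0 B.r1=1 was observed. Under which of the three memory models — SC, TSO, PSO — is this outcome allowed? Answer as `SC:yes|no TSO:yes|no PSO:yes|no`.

outcome vector order: (B.r0,B.r1)
SC (4): <0 0>, <0 1>, <0 2>, <2 1>
TSO (4): <0 0>, <0 1>, <0 2>, <2 1>
PSO (6): <0 0>, <0 1>, <0 2>, <2 0>, <2 1>, <2 2>
target <0 1> ∈ {SC,TSO,PSO}

SC:yes TSO:yes PSO:yes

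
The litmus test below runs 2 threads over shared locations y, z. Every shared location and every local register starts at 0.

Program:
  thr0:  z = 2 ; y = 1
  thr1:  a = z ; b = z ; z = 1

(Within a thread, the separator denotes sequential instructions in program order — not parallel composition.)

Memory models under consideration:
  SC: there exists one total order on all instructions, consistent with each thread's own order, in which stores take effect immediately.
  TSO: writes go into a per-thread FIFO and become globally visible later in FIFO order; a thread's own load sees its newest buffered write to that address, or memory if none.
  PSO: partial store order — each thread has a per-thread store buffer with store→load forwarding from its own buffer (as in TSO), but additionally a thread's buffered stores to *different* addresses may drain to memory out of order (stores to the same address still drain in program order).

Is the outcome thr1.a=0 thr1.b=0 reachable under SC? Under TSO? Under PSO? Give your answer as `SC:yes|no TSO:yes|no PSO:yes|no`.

outcome vector order: (thr1.a,thr1.b)
SC: 3 outcomes — {<0 0>, <0 2>, <2 2>}
TSO: 3 outcomes — {<0 0>, <0 2>, <2 2>}
PSO: 3 outcomes — {<0 0>, <0 2>, <2 2>}
target <0 0> ∈ {SC,TSO,PSO}

SC:yes TSO:yes PSO:yes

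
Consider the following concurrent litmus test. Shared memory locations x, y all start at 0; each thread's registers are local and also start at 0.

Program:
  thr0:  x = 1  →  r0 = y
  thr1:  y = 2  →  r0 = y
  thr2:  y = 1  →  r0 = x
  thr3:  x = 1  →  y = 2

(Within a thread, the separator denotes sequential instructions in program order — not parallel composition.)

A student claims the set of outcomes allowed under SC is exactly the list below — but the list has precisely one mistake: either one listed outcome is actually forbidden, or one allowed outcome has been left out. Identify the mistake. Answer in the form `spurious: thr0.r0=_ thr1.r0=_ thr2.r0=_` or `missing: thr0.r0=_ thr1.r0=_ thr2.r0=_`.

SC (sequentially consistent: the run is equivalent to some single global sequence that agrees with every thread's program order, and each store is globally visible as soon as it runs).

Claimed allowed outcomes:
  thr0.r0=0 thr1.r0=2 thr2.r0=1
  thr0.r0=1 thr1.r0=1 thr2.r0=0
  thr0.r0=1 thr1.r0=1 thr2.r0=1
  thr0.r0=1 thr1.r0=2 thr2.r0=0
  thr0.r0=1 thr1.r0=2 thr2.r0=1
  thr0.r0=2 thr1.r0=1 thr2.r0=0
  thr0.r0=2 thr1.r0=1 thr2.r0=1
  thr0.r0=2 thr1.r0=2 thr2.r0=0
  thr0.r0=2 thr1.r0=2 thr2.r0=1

outcome vector order: (thr0.r0,thr1.r0,thr2.r0)
[SC] allowed = {011 021 110 111 120 121 210 211 220 221}
SC∖claimed = {011}

missing: thr0.r0=0 thr1.r0=1 thr2.r0=1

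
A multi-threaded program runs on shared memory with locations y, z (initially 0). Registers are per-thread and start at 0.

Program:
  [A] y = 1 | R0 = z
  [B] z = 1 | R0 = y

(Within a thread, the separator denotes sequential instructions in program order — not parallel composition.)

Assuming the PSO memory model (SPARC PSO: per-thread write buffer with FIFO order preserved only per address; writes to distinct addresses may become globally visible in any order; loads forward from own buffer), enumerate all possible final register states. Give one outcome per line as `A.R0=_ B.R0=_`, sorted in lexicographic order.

outcome vector order: (A.R0,B.R0)
|PSO outcomes| = 4

A.R0=0 B.R0=0
A.R0=0 B.R0=1
A.R0=1 B.R0=0
A.R0=1 B.R0=1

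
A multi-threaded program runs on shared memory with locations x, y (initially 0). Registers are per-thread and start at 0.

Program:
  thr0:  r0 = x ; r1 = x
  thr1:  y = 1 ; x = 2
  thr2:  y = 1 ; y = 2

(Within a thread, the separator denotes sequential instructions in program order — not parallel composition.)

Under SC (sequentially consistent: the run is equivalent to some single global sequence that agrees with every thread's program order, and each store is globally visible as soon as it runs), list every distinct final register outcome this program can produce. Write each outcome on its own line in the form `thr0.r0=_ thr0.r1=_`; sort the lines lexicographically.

thr0.r0=0 thr0.r1=0
thr0.r0=0 thr0.r1=2
thr0.r0=2 thr0.r1=2

outcome vector order: (thr0.r0,thr0.r1)
|SC outcomes| = 3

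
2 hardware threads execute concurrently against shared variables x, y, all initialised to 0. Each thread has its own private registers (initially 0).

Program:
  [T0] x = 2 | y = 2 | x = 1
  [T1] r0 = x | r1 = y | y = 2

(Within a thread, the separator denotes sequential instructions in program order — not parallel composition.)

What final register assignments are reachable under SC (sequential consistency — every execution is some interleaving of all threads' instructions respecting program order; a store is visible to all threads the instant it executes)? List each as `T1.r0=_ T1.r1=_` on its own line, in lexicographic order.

outcome vector order: (T1.r0,T1.r1)
|SC outcomes| = 5

T1.r0=0 T1.r1=0
T1.r0=0 T1.r1=2
T1.r0=1 T1.r1=2
T1.r0=2 T1.r1=0
T1.r0=2 T1.r1=2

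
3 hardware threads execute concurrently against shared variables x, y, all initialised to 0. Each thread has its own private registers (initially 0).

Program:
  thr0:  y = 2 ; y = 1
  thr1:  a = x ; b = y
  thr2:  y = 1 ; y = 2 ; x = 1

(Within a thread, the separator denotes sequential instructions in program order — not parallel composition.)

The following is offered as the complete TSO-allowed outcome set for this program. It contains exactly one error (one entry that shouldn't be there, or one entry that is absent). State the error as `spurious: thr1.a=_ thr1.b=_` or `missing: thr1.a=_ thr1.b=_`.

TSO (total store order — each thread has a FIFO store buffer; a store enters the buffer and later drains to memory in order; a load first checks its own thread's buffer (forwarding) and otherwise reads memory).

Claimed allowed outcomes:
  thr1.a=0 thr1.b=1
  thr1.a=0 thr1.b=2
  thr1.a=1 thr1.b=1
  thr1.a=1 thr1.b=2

outcome vector order: (thr1.a,thr1.b)
TSO: 5 outcomes — {00 01 02 11 12}
TSO∖claimed = {00}

missing: thr1.a=0 thr1.b=0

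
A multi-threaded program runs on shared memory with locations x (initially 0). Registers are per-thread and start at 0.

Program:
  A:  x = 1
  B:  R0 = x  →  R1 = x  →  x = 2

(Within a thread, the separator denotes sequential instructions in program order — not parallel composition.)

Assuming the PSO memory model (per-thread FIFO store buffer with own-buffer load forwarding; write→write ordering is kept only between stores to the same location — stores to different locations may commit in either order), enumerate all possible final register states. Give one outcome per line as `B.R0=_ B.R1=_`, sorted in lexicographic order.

outcome vector order: (B.R0,B.R1)
|PSO outcomes| = 3

B.R0=0 B.R1=0
B.R0=0 B.R1=1
B.R0=1 B.R1=1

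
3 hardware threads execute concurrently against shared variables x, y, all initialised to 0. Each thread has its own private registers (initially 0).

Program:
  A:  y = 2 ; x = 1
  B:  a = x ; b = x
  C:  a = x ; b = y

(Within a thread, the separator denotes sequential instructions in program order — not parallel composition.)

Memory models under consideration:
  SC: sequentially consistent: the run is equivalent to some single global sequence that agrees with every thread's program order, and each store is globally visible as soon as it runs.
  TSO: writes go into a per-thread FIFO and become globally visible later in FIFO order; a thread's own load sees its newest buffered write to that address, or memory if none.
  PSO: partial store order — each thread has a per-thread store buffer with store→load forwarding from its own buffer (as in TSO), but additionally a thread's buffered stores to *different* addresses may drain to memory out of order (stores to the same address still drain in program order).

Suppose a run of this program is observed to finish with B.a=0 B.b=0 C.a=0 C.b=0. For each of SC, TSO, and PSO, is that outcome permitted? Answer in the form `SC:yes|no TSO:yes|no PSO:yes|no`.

SC:yes TSO:yes PSO:yes

outcome vector order: (B.a,B.b,C.a,C.b)
[SC] allowed = {0000 0002 0012 0100 0102 0112 1100 1102 1112}
[TSO] allowed = {0000 0002 0012 0100 0102 0112 1100 1102 1112}
[PSO] allowed = {0000 0002 0010 0012 0100 0102 0110 0112 1100 1102 1110 1112}
target 0000 ∈ {SC,TSO,PSO}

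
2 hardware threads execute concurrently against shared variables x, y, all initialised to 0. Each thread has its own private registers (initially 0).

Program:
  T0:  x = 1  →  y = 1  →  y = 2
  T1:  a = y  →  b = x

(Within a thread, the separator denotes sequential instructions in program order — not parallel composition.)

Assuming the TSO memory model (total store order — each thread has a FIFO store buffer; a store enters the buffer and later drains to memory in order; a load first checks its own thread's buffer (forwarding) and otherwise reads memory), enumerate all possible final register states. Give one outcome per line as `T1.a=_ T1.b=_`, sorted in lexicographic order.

outcome vector order: (T1.a,T1.b)
|TSO outcomes| = 4

T1.a=0 T1.b=0
T1.a=0 T1.b=1
T1.a=1 T1.b=1
T1.a=2 T1.b=1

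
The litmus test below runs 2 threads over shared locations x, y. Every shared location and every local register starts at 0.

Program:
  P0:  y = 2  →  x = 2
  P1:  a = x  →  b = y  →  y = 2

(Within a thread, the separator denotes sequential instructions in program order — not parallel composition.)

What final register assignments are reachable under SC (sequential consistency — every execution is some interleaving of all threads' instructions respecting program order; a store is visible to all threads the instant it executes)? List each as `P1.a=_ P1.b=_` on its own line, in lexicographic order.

P1.a=0 P1.b=0
P1.a=0 P1.b=2
P1.a=2 P1.b=2

outcome vector order: (P1.a,P1.b)
|SC outcomes| = 3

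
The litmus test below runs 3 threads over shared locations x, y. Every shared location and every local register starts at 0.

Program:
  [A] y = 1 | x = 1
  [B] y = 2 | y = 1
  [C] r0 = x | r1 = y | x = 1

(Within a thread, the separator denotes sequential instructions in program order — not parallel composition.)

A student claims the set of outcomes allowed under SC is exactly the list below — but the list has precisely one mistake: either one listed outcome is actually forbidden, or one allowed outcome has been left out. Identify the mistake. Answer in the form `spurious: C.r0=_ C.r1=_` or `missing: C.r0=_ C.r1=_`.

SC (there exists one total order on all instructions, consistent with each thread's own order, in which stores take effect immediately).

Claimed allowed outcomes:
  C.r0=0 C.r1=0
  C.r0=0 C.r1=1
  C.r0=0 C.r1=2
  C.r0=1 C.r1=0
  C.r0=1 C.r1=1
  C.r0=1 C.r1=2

outcome vector order: (C.r0,C.r1)
under SC → <0 0>, <0 1>, <0 2>, <1 1>, <1 2>
claimed∖SC = {<1 0>}

spurious: C.r0=1 C.r1=0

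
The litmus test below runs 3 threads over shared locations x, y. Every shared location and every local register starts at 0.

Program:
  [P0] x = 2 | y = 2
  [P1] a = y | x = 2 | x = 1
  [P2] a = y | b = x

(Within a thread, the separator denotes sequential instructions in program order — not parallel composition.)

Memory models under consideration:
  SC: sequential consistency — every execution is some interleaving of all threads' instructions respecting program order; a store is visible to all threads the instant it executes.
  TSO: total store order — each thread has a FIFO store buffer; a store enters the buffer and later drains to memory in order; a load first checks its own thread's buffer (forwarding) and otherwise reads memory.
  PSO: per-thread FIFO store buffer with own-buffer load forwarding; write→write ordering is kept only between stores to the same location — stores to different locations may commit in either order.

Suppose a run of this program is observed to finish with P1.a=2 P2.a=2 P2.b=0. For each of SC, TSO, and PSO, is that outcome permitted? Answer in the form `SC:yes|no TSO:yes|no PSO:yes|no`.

SC:no TSO:no PSO:yes

outcome vector order: (P1.a,P2.a,P2.b)
[SC] allowed = {000, 001, 002, 021, 022, 200, 201, 202, 221, 222}
[TSO] allowed = {000, 001, 002, 021, 022, 200, 201, 202, 221, 222}
[PSO] allowed = {000, 001, 002, 020, 021, 022, 200, 201, 202, 220, 221, 222}
target 220 ∈ {PSO}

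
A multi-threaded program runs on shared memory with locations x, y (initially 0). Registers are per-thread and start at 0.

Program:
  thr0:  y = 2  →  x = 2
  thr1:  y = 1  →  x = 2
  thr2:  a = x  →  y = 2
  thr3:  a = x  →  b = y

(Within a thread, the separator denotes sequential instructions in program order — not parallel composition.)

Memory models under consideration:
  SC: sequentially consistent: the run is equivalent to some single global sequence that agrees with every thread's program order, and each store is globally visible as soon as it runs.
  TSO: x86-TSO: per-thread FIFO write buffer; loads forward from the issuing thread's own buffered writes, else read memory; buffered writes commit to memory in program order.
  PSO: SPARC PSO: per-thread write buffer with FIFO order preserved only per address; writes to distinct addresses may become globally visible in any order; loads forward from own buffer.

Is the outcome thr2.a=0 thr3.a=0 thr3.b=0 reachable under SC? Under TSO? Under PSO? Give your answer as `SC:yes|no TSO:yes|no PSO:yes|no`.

SC:yes TSO:yes PSO:yes

outcome vector order: (thr2.a,thr3.a,thr3.b)
[SC] allowed = {0/0/0, 0/0/1, 0/0/2, 0/2/1, 0/2/2, 2/0/0, 2/0/1, 2/0/2, 2/2/1, 2/2/2}
[TSO] allowed = {0/0/0, 0/0/1, 0/0/2, 0/2/1, 0/2/2, 2/0/0, 2/0/1, 2/0/2, 2/2/1, 2/2/2}
[PSO] allowed = {0/0/0, 0/0/1, 0/0/2, 0/2/0, 0/2/1, 0/2/2, 2/0/0, 2/0/1, 2/0/2, 2/2/0, 2/2/1, 2/2/2}
target 0/0/0 ∈ {SC,TSO,PSO}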